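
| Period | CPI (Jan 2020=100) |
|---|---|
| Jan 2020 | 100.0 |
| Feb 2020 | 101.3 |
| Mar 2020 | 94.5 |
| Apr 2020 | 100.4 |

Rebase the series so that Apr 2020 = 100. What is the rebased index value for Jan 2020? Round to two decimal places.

99.60

Rebased(Jan 2020) = 100.0 / 100.4 × 100 = 99.6016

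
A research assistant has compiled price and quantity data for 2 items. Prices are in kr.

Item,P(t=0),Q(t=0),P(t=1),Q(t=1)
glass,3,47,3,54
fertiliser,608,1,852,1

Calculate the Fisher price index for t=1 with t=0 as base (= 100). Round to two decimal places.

132.13

Laspeyres component (base-period weights):
ΣP(t=1)Q(t=0) = 3×47 + 852×1 = 141 + 852 = 993
ΣP(t=0)Q(t=0) = 3×47 + 608×1 = 141 + 608 = 749
L = 993 / 749 × 100 = 132.5768
Paasche component (current-period weights):
ΣP(t=1)Q(t=1) = 3×54 + 852×1 = 162 + 852 = 1014
ΣP(t=0)Q(t=1) = 3×54 + 608×1 = 162 + 608 = 770
P = 1014 / 770 × 100 = 131.6883
Fisher = √(L × P) = √(132.5768 × 131.6883) = 132.1318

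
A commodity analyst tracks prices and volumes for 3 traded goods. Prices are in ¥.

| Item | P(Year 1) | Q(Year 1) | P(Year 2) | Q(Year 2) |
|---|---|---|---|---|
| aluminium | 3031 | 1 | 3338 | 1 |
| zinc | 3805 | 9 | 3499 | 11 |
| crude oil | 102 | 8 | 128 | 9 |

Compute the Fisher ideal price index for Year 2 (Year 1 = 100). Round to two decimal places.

93.98

Laspeyres component (base-period weights):
ΣP(Year 2)Q(Year 1) = 3338×1 + 3499×9 + 128×8 = 3338 + 31491 + 1024 = 35853
ΣP(Year 1)Q(Year 1) = 3031×1 + 3805×9 + 102×8 = 3031 + 34245 + 816 = 38092
L = 35853 / 38092 × 100 = 94.1221
Paasche component (current-period weights):
ΣP(Year 2)Q(Year 2) = 3338×1 + 3499×11 + 128×9 = 3338 + 38489 + 1152 = 42979
ΣP(Year 1)Q(Year 2) = 3031×1 + 3805×11 + 102×9 = 3031 + 41855 + 918 = 45804
P = 42979 / 45804 × 100 = 93.8324
Fisher = √(L × P) = √(94.1221 × 93.8324) = 93.9772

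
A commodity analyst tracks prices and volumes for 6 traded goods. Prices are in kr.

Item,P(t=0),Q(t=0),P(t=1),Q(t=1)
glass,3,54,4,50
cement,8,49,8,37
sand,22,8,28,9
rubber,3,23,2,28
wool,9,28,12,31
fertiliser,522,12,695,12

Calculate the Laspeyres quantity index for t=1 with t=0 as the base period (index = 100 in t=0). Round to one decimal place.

Laspeyres quantity index uses base-period prices as weights.
ΣP(t=0)·Q(t=1) = 3×50 + 8×37 + 22×9 + 3×28 + 9×31 + 522×12 = 150 + 296 + 198 + 84 + 279 + 6264 = 7271
ΣP(t=0)·Q(t=0) = 3×54 + 8×49 + 22×8 + 3×23 + 9×28 + 522×12 = 162 + 392 + 176 + 69 + 252 + 6264 = 7315
Index = 7271 / 7315 × 100 = 99.3985

99.4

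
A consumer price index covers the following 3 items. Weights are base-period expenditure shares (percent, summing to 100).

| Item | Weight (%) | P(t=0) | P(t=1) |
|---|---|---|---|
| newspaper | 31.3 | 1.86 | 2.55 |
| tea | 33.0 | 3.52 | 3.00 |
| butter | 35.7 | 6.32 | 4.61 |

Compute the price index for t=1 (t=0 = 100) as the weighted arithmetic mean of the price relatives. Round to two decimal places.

97.08

newspaper: 31.3 × (2.55/1.86) = 31.3 × 1.370968 = 42.9113
tea: 33.0 × (3.00/3.52) = 33.0 × 0.852273 = 28.1250
butter: 35.7 × (4.61/6.32) = 35.7 × 0.729430 = 26.0407
Index = Σ wᵢ·(p₁ᵢ/p₀ᵢ) = 42.9113 + 28.1250 + 26.0407 = 97.0770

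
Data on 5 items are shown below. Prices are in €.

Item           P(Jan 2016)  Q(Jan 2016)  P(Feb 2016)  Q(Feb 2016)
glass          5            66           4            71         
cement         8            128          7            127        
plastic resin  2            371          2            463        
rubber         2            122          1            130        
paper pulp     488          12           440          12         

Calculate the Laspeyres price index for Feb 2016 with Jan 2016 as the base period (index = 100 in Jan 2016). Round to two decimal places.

89.12

Laspeyres price index uses base-period quantities as weights.
ΣP(Feb 2016)·Q(Jan 2016) = 4×66 + 7×128 + 2×371 + 1×122 + 440×12 = 264 + 896 + 742 + 122 + 5280 = 7304
ΣP(Jan 2016)·Q(Jan 2016) = 5×66 + 8×128 + 2×371 + 2×122 + 488×12 = 330 + 1024 + 742 + 244 + 5856 = 8196
Index = 7304 / 8196 × 100 = 89.1166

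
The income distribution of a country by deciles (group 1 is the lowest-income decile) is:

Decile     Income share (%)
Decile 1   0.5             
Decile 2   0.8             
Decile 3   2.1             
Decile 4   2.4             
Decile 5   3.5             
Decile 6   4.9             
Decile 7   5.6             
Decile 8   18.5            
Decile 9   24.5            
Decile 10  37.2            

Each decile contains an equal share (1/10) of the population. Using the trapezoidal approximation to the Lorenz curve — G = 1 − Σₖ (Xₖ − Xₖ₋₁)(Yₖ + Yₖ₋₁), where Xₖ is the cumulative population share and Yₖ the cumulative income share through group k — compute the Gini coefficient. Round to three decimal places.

Cumulative income shares Yₖ: 0.0050, 0.0130, 0.0340, 0.0580, 0.0930, 0.1420, 0.1980, 0.3830, 0.6280, 1.0000
Σ (Xₖ−Xₖ₋₁)(Yₖ+Yₖ₋₁) = (1/10)(0.0050+0.0000) + (1/10)(0.0130+0.0050) + (1/10)(0.0340+0.0130) + (1/10)(0.0580+0.0340) + (1/10)(0.0930+0.0580) + (1/10)(0.1420+0.0930) + (1/10)(0.1980+0.1420) + (1/10)(0.3830+0.1980) + (1/10)(0.6280+0.3830) + (1/10)(1.0000+0.6280)
  = 0.0005 + 0.0018 + 0.0047 + 0.0092 + 0.0151 + 0.0235 + 0.0340 + 0.0581 + 0.1011 + 0.1628 = 0.4108
G = 1 − 0.4108 = 0.5892

0.589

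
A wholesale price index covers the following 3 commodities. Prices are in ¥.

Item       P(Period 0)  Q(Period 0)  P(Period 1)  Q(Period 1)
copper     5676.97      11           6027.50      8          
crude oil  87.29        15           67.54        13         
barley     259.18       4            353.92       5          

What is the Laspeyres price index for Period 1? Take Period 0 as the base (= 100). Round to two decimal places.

Laspeyres price index uses base-period quantities as weights.
ΣP(Period 1)·Q(Period 0) = 6027.50×11 + 67.54×15 + 353.92×4 = 66302.5 + 1013.1 + 1415.68 = 68731.28
ΣP(Period 0)·Q(Period 0) = 5676.97×11 + 87.29×15 + 259.18×4 = 62446.67 + 1309.35 + 1036.72 = 64792.74
Index = 68731.28 / 64792.74 × 100 = 106.0787

106.08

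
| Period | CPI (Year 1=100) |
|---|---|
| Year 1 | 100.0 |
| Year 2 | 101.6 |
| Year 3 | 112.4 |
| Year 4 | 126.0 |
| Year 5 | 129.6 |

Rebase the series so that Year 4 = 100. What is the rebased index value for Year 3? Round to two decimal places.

Rebased(Year 3) = 112.4 / 126.0 × 100 = 89.2063

89.21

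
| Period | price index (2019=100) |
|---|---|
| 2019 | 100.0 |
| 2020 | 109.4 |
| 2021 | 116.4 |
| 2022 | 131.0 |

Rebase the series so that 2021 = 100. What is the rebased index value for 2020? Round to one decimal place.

Rebased(2020) = 109.4 / 116.4 × 100 = 93.9863

94.0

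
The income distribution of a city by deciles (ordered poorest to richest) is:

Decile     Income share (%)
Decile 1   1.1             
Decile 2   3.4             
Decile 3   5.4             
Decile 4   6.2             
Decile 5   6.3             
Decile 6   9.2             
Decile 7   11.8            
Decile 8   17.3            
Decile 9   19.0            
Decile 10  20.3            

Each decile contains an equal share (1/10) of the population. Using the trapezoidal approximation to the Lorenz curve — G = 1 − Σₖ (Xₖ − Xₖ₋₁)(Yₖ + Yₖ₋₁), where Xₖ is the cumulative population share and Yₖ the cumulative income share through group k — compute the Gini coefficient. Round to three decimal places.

Cumulative income shares Yₖ: 0.0110, 0.0450, 0.0990, 0.1610, 0.2240, 0.3160, 0.4340, 0.6070, 0.7970, 1.0000
Σ (Xₖ−Xₖ₋₁)(Yₖ+Yₖ₋₁) = (1/10)(0.0110+0.0000) + (1/10)(0.0450+0.0110) + (1/10)(0.0990+0.0450) + (1/10)(0.1610+0.0990) + (1/10)(0.2240+0.1610) + (1/10)(0.3160+0.2240) + (1/10)(0.4340+0.3160) + (1/10)(0.6070+0.4340) + (1/10)(0.7970+0.6070) + (1/10)(1.0000+0.7970)
  = 0.0011 + 0.0056 + 0.0144 + 0.0260 + 0.0385 + 0.0540 + 0.0750 + 0.1041 + 0.1404 + 0.1797 = 0.6388
G = 1 − 0.6388 = 0.3612

0.361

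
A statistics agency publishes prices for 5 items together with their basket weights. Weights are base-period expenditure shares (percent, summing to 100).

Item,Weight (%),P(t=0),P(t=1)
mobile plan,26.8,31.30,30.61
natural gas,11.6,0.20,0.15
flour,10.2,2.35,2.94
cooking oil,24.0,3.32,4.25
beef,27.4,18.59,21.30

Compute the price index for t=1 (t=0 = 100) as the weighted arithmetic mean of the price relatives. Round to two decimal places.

mobile plan: 26.8 × (30.61/31.30) = 26.8 × 0.977955 = 26.2092
natural gas: 11.6 × (0.15/0.20) = 11.6 × 0.750000 = 8.7000
flour: 10.2 × (2.94/2.35) = 10.2 × 1.251064 = 12.7609
cooking oil: 24.0 × (4.25/3.32) = 24.0 × 1.280120 = 30.7229
beef: 27.4 × (21.30/18.59) = 27.4 × 1.145777 = 31.3943
Index = Σ wᵢ·(p₁ᵢ/p₀ᵢ) = 26.2092 + 8.7000 + 12.7609 + 30.7229 + 31.3943 = 109.7872

109.79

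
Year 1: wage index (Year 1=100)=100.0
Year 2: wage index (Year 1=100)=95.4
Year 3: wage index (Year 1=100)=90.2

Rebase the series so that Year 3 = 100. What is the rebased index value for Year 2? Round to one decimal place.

Rebased(Year 2) = 95.4 / 90.2 × 100 = 105.7650

105.8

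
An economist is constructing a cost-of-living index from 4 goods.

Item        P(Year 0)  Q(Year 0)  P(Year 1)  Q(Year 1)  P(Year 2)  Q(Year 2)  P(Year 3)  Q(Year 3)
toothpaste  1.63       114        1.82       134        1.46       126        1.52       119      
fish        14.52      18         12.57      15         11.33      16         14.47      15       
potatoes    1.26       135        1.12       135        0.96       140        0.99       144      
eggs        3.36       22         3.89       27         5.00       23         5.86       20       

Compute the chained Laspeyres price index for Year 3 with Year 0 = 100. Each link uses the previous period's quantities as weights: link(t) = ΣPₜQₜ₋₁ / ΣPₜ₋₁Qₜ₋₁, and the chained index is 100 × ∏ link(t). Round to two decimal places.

100.58

Link Year 0→Year 1:
ΣP(Year 1)Q(Year 0) = 1.82×114 + 12.57×18 + 1.12×135 + 3.89×22 = 207.48 + 226.26 + 151.2 + 85.58 = 670.52
ΣP(Year 0)Q(Year 0) = 1.63×114 + 14.52×18 + 1.26×135 + 3.36×22 = 185.82 + 261.36 + 170.1 + 73.92 = 691.2
link = 670.52/691.2 = 0.970081
Link Year 1→Year 2:
ΣP(Year 2)Q(Year 1) = 1.46×134 + 11.33×15 + 0.96×135 + 5.00×27 = 195.64 + 169.95 + 129.6 + 135 = 630.19
ΣP(Year 1)Q(Year 1) = 1.82×134 + 12.57×15 + 1.12×135 + 3.89×27 = 243.88 + 188.55 + 151.2 + 105.03 = 688.66
link = 630.19/688.66 = 0.915096
Link Year 2→Year 3:
ΣP(Year 3)Q(Year 2) = 1.52×126 + 14.47×16 + 0.99×140 + 5.86×23 = 191.52 + 231.52 + 138.6 + 134.78 = 696.42
ΣP(Year 2)Q(Year 2) = 1.46×126 + 11.33×16 + 0.96×140 + 5.00×23 = 183.96 + 181.28 + 134.4 + 115 = 614.64
link = 696.42/614.64 = 1.133053
Chained index = 100 × 0.970081 × 0.915096 × 1.133053 = 100.5831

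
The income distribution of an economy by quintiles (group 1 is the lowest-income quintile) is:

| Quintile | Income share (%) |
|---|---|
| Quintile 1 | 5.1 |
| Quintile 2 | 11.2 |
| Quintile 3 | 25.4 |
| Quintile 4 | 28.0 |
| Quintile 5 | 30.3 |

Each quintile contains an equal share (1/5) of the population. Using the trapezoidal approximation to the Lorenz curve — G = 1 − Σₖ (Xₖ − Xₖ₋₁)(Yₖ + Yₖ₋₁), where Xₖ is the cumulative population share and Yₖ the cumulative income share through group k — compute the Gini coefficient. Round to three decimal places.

Cumulative income shares Yₖ: 0.0510, 0.1630, 0.4170, 0.6970, 1.0000
Σ (Xₖ−Xₖ₋₁)(Yₖ+Yₖ₋₁) = (1/5)(0.0510+0.0000) + (1/5)(0.1630+0.0510) + (1/5)(0.4170+0.1630) + (1/5)(0.6970+0.4170) + (1/5)(1.0000+0.6970)
  = 0.0102 + 0.0428 + 0.1160 + 0.2228 + 0.3394 = 0.7312
G = 1 − 0.7312 = 0.2688

0.269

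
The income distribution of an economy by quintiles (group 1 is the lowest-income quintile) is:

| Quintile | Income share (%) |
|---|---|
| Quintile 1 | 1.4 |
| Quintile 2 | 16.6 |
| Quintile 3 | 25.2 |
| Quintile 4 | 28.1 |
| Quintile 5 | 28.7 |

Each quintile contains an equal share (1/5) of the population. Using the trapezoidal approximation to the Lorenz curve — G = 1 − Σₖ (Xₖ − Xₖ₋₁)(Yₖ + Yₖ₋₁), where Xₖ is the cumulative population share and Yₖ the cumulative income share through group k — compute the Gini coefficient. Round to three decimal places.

0.264

Cumulative income shares Yₖ: 0.0140, 0.1800, 0.4320, 0.7130, 1.0000
Σ (Xₖ−Xₖ₋₁)(Yₖ+Yₖ₋₁) = (1/5)(0.0140+0.0000) + (1/5)(0.1800+0.0140) + (1/5)(0.4320+0.1800) + (1/5)(0.7130+0.4320) + (1/5)(1.0000+0.7130)
  = 0.0028 + 0.0388 + 0.1224 + 0.2290 + 0.3426 = 0.7356
G = 1 − 0.7356 = 0.2644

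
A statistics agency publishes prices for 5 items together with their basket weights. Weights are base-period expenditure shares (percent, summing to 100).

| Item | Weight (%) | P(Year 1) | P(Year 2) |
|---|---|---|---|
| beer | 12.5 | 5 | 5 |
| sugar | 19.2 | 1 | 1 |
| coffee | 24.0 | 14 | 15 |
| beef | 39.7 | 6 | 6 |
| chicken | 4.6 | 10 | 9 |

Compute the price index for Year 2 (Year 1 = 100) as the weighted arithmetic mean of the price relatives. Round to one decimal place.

beer: 12.5 × (5/5) = 12.5 × 1.000000 = 12.5000
sugar: 19.2 × (1/1) = 19.2 × 1.000000 = 19.2000
coffee: 24.0 × (15/14) = 24.0 × 1.071429 = 25.7143
beef: 39.7 × (6/6) = 39.7 × 1.000000 = 39.7000
chicken: 4.6 × (9/10) = 4.6 × 0.900000 = 4.1400
Index = Σ wᵢ·(p₁ᵢ/p₀ᵢ) = 12.5000 + 19.2000 + 25.7143 + 39.7000 + 4.1400 = 101.2543

101.3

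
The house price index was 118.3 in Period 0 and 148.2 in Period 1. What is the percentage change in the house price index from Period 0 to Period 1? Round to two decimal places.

Change = (148.2 − 118.3) / 118.3 × 100
       = 29.9 / 118.3 × 100 = 25.2747%

25.27%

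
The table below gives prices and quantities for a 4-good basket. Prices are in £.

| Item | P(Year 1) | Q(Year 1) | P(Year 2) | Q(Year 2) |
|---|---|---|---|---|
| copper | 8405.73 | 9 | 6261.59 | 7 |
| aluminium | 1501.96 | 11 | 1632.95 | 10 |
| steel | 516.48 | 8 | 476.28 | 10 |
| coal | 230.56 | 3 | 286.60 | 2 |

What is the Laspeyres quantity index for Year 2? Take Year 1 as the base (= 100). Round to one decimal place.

Laspeyres quantity index uses base-period prices as weights.
ΣP(Year 1)·Q(Year 2) = 8405.73×7 + 1501.96×10 + 516.48×10 + 230.56×2 = 58840.11 + 15019.6 + 5164.8 + 461.12 = 79485.63
ΣP(Year 1)·Q(Year 1) = 8405.73×9 + 1501.96×11 + 516.48×8 + 230.56×3 = 75651.57 + 16521.56 + 4131.84 + 691.68 = 96996.65
Index = 79485.63 / 96996.65 × 100 = 81.9468

81.9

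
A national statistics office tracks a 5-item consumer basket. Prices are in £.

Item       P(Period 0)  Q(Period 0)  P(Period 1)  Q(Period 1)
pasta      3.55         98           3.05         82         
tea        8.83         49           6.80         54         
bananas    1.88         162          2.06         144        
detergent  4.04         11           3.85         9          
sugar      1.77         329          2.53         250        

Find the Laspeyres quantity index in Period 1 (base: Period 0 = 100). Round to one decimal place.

Laspeyres quantity index uses base-period prices as weights.
ΣP(Period 0)·Q(Period 1) = 3.55×82 + 8.83×54 + 1.88×144 + 4.04×9 + 1.77×250 = 291.1 + 476.82 + 270.72 + 36.36 + 442.5 = 1517.5
ΣP(Period 0)·Q(Period 0) = 3.55×98 + 8.83×49 + 1.88×162 + 4.04×11 + 1.77×329 = 347.9 + 432.67 + 304.56 + 44.44 + 582.33 = 1711.9
Index = 1517.5 / 1711.9 × 100 = 88.6442

88.6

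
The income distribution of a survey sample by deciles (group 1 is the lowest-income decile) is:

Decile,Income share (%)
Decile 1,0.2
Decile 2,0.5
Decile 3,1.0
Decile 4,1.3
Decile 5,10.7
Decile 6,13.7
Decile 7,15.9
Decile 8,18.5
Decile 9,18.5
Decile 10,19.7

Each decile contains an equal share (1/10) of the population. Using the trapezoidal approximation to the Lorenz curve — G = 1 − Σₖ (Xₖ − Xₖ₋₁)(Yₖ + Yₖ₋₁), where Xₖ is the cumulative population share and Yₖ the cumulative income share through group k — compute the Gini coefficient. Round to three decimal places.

0.436

Cumulative income shares Yₖ: 0.0020, 0.0070, 0.0170, 0.0300, 0.1370, 0.2740, 0.4330, 0.6180, 0.8030, 1.0000
Σ (Xₖ−Xₖ₋₁)(Yₖ+Yₖ₋₁) = (1/10)(0.0020+0.0000) + (1/10)(0.0070+0.0020) + (1/10)(0.0170+0.0070) + (1/10)(0.0300+0.0170) + (1/10)(0.1370+0.0300) + (1/10)(0.2740+0.1370) + (1/10)(0.4330+0.2740) + (1/10)(0.6180+0.4330) + (1/10)(0.8030+0.6180) + (1/10)(1.0000+0.8030)
  = 0.0002 + 0.0009 + 0.0024 + 0.0047 + 0.0167 + 0.0411 + 0.0707 + 0.1051 + 0.1421 + 0.1803 = 0.5642
G = 1 − 0.5642 = 0.4358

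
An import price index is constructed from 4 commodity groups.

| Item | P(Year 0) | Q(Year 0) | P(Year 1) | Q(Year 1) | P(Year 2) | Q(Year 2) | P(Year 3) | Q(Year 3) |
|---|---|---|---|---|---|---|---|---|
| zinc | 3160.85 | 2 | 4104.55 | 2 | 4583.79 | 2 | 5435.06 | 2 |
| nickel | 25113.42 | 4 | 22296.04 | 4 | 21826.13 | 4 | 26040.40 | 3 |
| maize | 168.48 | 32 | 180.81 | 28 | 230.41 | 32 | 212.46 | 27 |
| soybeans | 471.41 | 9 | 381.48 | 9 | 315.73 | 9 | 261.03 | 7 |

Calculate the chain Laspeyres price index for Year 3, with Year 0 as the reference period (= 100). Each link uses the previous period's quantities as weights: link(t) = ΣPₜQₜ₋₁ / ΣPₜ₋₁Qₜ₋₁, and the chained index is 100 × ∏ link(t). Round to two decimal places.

106.48

Link Year 0→Year 1:
ΣP(Year 1)Q(Year 0) = 4104.55×2 + 22296.04×4 + 180.81×32 + 381.48×9 = 8209.1 + 89184.16 + 5785.92 + 3433.32 = 106612.5
ΣP(Year 0)Q(Year 0) = 3160.85×2 + 25113.42×4 + 168.48×32 + 471.41×9 = 6321.7 + 100453.68 + 5391.36 + 4242.69 = 116409.43
link = 106612.5/116409.43 = 0.915841
Link Year 1→Year 2:
ΣP(Year 2)Q(Year 1) = 4583.79×2 + 21826.13×4 + 230.41×28 + 315.73×9 = 9167.58 + 87304.52 + 6451.48 + 2841.57 = 105765.15
ΣP(Year 1)Q(Year 1) = 4104.55×2 + 22296.04×4 + 180.81×28 + 381.48×9 = 8209.1 + 89184.16 + 5062.68 + 3433.32 = 105889.26
link = 105765.15/105889.26 = 0.998828
Link Year 2→Year 3:
ΣP(Year 3)Q(Year 2) = 5435.06×2 + 26040.40×4 + 212.46×32 + 261.03×9 = 10870.12 + 104161.6 + 6798.72 + 2349.27 = 124179.71
ΣP(Year 2)Q(Year 2) = 4583.79×2 + 21826.13×4 + 230.41×32 + 315.73×9 = 9167.58 + 87304.52 + 7373.12 + 2841.57 = 106686.79
link = 124179.71/106686.79 = 1.163965
Chained index = 100 × 0.915841 × 0.998828 × 1.163965 = 106.4757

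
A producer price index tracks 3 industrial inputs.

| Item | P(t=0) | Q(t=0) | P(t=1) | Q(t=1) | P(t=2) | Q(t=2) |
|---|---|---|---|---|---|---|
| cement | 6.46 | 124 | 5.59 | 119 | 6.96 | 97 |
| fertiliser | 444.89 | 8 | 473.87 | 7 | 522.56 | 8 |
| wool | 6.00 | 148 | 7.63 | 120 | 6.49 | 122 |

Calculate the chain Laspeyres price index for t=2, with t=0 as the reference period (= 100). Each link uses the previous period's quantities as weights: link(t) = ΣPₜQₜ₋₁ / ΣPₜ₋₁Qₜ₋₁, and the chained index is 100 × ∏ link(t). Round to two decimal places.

114.97

Link t=0→t=1:
ΣP(t=1)Q(t=0) = 5.59×124 + 473.87×8 + 7.63×148 = 693.16 + 3790.96 + 1129.24 = 5613.36
ΣP(t=0)Q(t=0) = 6.46×124 + 444.89×8 + 6.00×148 = 801.04 + 3559.12 + 888 = 5248.16
link = 5613.36/5248.16 = 1.069586
Link t=1→t=2:
ΣP(t=2)Q(t=1) = 6.96×119 + 522.56×7 + 6.49×120 = 828.24 + 3657.92 + 778.8 = 5264.96
ΣP(t=1)Q(t=1) = 5.59×119 + 473.87×7 + 7.63×120 = 665.21 + 3317.09 + 915.6 = 4897.9
link = 5264.96/4897.9 = 1.074942
Chained index = 100 × 1.069586 × 1.074942 = 114.9744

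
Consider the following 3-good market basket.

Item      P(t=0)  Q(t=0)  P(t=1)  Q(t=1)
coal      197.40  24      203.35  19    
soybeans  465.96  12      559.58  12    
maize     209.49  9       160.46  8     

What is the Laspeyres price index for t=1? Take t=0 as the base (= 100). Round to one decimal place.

106.8

Laspeyres price index uses base-period quantities as weights.
ΣP(t=1)·Q(t=0) = 203.35×24 + 559.58×12 + 160.46×9 = 4880.4 + 6714.96 + 1444.14 = 13039.5
ΣP(t=0)·Q(t=0) = 197.40×24 + 465.96×12 + 209.49×9 = 4737.6 + 5591.52 + 1885.41 = 12214.53
Index = 13039.5 / 12214.53 × 100 = 106.7540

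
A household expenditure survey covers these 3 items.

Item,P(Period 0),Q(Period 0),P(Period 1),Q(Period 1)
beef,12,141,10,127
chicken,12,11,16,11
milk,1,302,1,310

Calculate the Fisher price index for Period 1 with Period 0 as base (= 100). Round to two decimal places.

Laspeyres component (base-period weights):
ΣP(Period 1)Q(Period 0) = 10×141 + 16×11 + 1×302 = 1410 + 176 + 302 = 1888
ΣP(Period 0)Q(Period 0) = 12×141 + 12×11 + 1×302 = 1692 + 132 + 302 = 2126
L = 1888 / 2126 × 100 = 88.8053
Paasche component (current-period weights):
ΣP(Period 1)Q(Period 1) = 10×127 + 16×11 + 1×310 = 1270 + 176 + 310 = 1756
ΣP(Period 0)Q(Period 1) = 12×127 + 12×11 + 1×310 = 1524 + 132 + 310 = 1966
P = 1756 / 1966 × 100 = 89.3184
Fisher = √(L × P) = √(88.8053 × 89.3184) = 89.0615

89.06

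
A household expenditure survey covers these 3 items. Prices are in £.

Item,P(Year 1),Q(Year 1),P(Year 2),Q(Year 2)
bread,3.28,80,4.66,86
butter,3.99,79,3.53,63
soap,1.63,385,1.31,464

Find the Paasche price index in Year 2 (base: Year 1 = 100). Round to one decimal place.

Paasche price index uses current-period quantities as weights.
ΣP(Year 2)·Q(Year 2) = 4.66×86 + 3.53×63 + 1.31×464 = 400.76 + 222.39 + 607.84 = 1230.99
ΣP(Year 1)·Q(Year 2) = 3.28×86 + 3.99×63 + 1.63×464 = 282.08 + 251.37 + 756.32 = 1289.77
Index = 1230.99 / 1289.77 × 100 = 95.4426

95.4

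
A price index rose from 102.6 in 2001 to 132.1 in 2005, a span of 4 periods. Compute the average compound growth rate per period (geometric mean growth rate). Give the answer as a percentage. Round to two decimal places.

6.52%

Growth factor = (132.1/102.6)^(1/4) = (1.287524)^(1/4) = 1.065219
Growth rate = 1.065219 − 1 = 0.065219 = 6.5219%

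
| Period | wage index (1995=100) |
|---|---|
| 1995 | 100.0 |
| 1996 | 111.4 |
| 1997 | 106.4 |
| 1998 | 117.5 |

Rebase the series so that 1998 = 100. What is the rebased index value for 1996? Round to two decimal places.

94.81

Rebased(1996) = 111.4 / 117.5 × 100 = 94.8085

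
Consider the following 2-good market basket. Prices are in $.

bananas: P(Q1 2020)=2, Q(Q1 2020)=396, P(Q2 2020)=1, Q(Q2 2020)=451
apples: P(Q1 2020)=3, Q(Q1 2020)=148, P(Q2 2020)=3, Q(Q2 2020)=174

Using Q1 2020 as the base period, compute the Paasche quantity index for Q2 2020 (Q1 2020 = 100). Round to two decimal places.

Paasche quantity index uses current-period prices as weights.
ΣP(Q2 2020)·Q(Q2 2020) = 1×451 + 3×174 = 451 + 522 = 973
ΣP(Q2 2020)·Q(Q1 2020) = 1×396 + 3×148 = 396 + 444 = 840
Index = 973 / 840 × 100 = 115.8333

115.83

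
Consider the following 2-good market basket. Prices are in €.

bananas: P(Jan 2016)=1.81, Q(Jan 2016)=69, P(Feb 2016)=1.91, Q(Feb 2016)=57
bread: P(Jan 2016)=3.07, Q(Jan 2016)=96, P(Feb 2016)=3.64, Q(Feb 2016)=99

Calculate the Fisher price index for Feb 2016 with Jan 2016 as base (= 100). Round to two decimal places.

Laspeyres component (base-period weights):
ΣP(Feb 2016)Q(Jan 2016) = 1.91×69 + 3.64×96 = 131.79 + 349.44 = 481.23
ΣP(Jan 2016)Q(Jan 2016) = 1.81×69 + 3.07×96 = 124.89 + 294.72 = 419.61
L = 481.23 / 419.61 × 100 = 114.6851
Paasche component (current-period weights):
ΣP(Feb 2016)Q(Feb 2016) = 1.91×57 + 3.64×99 = 108.87 + 360.36 = 469.23
ΣP(Jan 2016)Q(Feb 2016) = 1.81×57 + 3.07×99 = 103.17 + 303.93 = 407.1
P = 469.23 / 407.1 × 100 = 115.2616
Fisher = √(L × P) = √(114.6851 × 115.2616) = 114.9730

114.97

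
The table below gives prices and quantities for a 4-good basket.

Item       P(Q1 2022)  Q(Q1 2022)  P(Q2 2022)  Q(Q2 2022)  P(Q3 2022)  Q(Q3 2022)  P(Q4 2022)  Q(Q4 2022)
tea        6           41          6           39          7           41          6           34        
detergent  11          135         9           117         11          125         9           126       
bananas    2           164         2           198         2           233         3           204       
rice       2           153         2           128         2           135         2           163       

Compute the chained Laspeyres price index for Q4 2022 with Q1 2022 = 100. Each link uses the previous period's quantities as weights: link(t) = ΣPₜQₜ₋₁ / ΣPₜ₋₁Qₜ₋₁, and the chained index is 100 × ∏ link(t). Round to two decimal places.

Link Q1 2022→Q2 2022:
ΣP(Q2 2022)Q(Q1 2022) = 6×41 + 9×135 + 2×164 + 2×153 = 246 + 1215 + 328 + 306 = 2095
ΣP(Q1 2022)Q(Q1 2022) = 6×41 + 11×135 + 2×164 + 2×153 = 246 + 1485 + 328 + 306 = 2365
link = 2095/2365 = 0.885835
Link Q2 2022→Q3 2022:
ΣP(Q3 2022)Q(Q2 2022) = 7×39 + 11×117 + 2×198 + 2×128 = 273 + 1287 + 396 + 256 = 2212
ΣP(Q2 2022)Q(Q2 2022) = 6×39 + 9×117 + 2×198 + 2×128 = 234 + 1053 + 396 + 256 = 1939
link = 2212/1939 = 1.140794
Link Q3 2022→Q4 2022:
ΣP(Q4 2022)Q(Q3 2022) = 6×41 + 9×125 + 3×233 + 2×135 = 246 + 1125 + 699 + 270 = 2340
ΣP(Q3 2022)Q(Q3 2022) = 7×41 + 11×125 + 2×233 + 2×135 = 287 + 1375 + 466 + 270 = 2398
link = 2340/2398 = 0.975813
Chained index = 100 × 0.885835 × 1.140794 × 0.975813 = 98.6113

98.61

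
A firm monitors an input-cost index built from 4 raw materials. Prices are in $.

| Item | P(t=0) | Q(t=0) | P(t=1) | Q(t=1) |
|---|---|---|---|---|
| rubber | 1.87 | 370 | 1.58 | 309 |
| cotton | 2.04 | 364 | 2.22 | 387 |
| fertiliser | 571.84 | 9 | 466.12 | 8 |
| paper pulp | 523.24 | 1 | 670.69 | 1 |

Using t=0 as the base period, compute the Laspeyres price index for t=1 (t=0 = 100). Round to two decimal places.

88.09

Laspeyres price index uses base-period quantities as weights.
ΣP(t=1)·Q(t=0) = 1.58×370 + 2.22×364 + 466.12×9 + 670.69×1 = 584.6 + 808.08 + 4195.08 + 670.69 = 6258.45
ΣP(t=0)·Q(t=0) = 1.87×370 + 2.04×364 + 571.84×9 + 523.24×1 = 691.9 + 742.56 + 5146.56 + 523.24 = 7104.26
Index = 6258.45 / 7104.26 × 100 = 88.0943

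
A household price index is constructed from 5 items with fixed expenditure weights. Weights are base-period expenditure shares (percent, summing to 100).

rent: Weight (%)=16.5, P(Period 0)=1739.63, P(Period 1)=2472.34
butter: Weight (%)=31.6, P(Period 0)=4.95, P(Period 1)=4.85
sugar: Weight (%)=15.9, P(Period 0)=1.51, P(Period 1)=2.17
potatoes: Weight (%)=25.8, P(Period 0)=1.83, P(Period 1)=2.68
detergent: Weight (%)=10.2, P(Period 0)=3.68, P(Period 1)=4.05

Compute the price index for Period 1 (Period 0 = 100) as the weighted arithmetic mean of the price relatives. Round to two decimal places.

126.27

rent: 16.5 × (2472.34/1739.63) = 16.5 × 1.421187 = 23.4496
butter: 31.6 × (4.85/4.95) = 31.6 × 0.979798 = 30.9616
sugar: 15.9 × (2.17/1.51) = 15.9 × 1.437086 = 22.8497
potatoes: 25.8 × (2.68/1.83) = 25.8 × 1.464481 = 37.7836
detergent: 10.2 × (4.05/3.68) = 10.2 × 1.100543 = 11.2255
Index = Σ wᵢ·(p₁ᵢ/p₀ᵢ) = 23.4496 + 30.9616 + 22.8497 + 37.7836 + 11.2255 = 126.2700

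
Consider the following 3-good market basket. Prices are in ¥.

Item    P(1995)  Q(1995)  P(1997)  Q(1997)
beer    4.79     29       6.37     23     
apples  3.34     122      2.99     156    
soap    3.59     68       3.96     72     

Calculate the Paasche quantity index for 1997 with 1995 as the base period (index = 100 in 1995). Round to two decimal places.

109.68

Paasche quantity index uses current-period prices as weights.
ΣP(1997)·Q(1997) = 6.37×23 + 2.99×156 + 3.96×72 = 146.51 + 466.44 + 285.12 = 898.07
ΣP(1997)·Q(1995) = 6.37×29 + 2.99×122 + 3.96×68 = 184.73 + 364.78 + 269.28 = 818.79
Index = 898.07 / 818.79 × 100 = 109.6826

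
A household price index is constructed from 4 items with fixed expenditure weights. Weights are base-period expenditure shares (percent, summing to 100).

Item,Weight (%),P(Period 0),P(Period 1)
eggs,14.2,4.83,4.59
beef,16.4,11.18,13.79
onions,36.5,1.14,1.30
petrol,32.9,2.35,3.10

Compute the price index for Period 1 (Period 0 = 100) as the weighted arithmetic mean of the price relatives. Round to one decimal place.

eggs: 14.2 × (4.59/4.83) = 14.2 × 0.950311 = 13.4944
beef: 16.4 × (13.79/11.18) = 16.4 × 1.233453 = 20.2286
onions: 36.5 × (1.30/1.14) = 36.5 × 1.140351 = 41.6228
petrol: 32.9 × (3.10/2.35) = 32.9 × 1.319149 = 43.4000
Index = Σ wᵢ·(p₁ᵢ/p₀ᵢ) = 13.4944 + 20.2286 + 41.6228 + 43.4000 = 118.7458

118.7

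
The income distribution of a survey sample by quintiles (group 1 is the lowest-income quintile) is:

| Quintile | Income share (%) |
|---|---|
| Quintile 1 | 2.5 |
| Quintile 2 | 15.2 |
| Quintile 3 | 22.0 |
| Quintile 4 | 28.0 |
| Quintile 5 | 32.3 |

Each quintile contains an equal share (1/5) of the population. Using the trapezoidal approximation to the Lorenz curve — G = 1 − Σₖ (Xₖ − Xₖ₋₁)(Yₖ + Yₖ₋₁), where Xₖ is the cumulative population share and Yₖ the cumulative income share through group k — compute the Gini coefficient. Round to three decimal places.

0.290

Cumulative income shares Yₖ: 0.0250, 0.1770, 0.3970, 0.6770, 1.0000
Σ (Xₖ−Xₖ₋₁)(Yₖ+Yₖ₋₁) = (1/5)(0.0250+0.0000) + (1/5)(0.1770+0.0250) + (1/5)(0.3970+0.1770) + (1/5)(0.6770+0.3970) + (1/5)(1.0000+0.6770)
  = 0.0050 + 0.0404 + 0.1148 + 0.2148 + 0.3354 = 0.7104
G = 1 − 0.7104 = 0.2896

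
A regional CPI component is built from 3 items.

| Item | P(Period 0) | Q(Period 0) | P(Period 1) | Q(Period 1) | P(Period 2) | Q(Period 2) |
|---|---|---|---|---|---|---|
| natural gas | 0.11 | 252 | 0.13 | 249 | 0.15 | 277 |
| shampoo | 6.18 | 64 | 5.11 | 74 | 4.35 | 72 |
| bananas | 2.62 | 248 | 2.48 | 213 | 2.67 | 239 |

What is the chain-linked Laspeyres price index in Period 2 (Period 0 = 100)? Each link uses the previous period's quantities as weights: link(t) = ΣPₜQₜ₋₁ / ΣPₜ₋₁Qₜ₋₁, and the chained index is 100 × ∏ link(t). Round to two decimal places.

89.81

Link Period 0→Period 1:
ΣP(Period 1)Q(Period 0) = 0.13×252 + 5.11×64 + 2.48×248 = 32.76 + 327.04 + 615.04 = 974.84
ΣP(Period 0)Q(Period 0) = 0.11×252 + 6.18×64 + 2.62×248 = 27.72 + 395.52 + 649.76 = 1073
link = 974.84/1073 = 0.908518
Link Period 1→Period 2:
ΣP(Period 2)Q(Period 1) = 0.15×249 + 4.35×74 + 2.67×213 = 37.35 + 321.9 + 568.71 = 927.96
ΣP(Period 1)Q(Period 1) = 0.13×249 + 5.11×74 + 2.48×213 = 32.37 + 378.14 + 528.24 = 938.75
link = 927.96/938.75 = 0.988506
Chained index = 100 × 0.908518 × 0.988506 = 89.8076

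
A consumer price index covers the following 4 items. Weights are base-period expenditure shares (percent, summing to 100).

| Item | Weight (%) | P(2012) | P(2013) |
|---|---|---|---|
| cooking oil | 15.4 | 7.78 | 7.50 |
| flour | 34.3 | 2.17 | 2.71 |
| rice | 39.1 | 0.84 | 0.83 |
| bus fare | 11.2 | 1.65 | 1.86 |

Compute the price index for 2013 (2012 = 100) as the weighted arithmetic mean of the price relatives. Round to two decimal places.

cooking oil: 15.4 × (7.50/7.78) = 15.4 × 0.964010 = 14.8458
flour: 34.3 × (2.71/2.17) = 34.3 × 1.248848 = 42.8355
rice: 39.1 × (0.83/0.84) = 39.1 × 0.988095 = 38.6345
bus fare: 11.2 × (1.86/1.65) = 11.2 × 1.127273 = 12.6255
Index = Σ wᵢ·(p₁ᵢ/p₀ᵢ) = 14.8458 + 42.8355 + 38.6345 + 12.6255 = 108.9412

108.94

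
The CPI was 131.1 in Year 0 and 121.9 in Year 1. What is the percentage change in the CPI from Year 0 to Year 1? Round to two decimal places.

-7.02%

Change = (121.9 − 131.1) / 131.1 × 100
       = -9.2 / 131.1 × 100 = -7.0175%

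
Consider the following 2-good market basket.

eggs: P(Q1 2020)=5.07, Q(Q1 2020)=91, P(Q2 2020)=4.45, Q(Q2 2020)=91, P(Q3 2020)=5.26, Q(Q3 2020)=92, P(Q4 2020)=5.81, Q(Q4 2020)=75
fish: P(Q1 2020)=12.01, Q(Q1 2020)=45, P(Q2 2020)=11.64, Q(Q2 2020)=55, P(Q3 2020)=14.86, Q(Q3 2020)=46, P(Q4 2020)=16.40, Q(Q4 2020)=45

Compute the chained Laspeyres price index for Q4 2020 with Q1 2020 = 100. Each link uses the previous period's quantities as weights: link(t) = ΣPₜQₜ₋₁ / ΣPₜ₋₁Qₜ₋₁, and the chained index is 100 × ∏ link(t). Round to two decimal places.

126.91

Link Q1 2020→Q2 2020:
ΣP(Q2 2020)Q(Q1 2020) = 4.45×91 + 11.64×45 = 404.95 + 523.8 = 928.75
ΣP(Q1 2020)Q(Q1 2020) = 5.07×91 + 12.01×45 = 461.37 + 540.45 = 1001.82
link = 928.75/1001.82 = 0.927063
Link Q2 2020→Q3 2020:
ΣP(Q3 2020)Q(Q2 2020) = 5.26×91 + 14.86×55 = 478.66 + 817.3 = 1295.96
ΣP(Q2 2020)Q(Q2 2020) = 4.45×91 + 11.64×55 = 404.95 + 640.2 = 1045.15
link = 1295.96/1045.15 = 1.239975
Link Q3 2020→Q4 2020:
ΣP(Q4 2020)Q(Q3 2020) = 5.81×92 + 16.40×46 = 534.52 + 754.4 = 1288.92
ΣP(Q3 2020)Q(Q3 2020) = 5.26×92 + 14.86×46 = 483.92 + 683.56 = 1167.48
link = 1288.92/1167.48 = 1.104019
Chained index = 100 × 0.927063 × 1.239975 × 1.104019 = 126.9108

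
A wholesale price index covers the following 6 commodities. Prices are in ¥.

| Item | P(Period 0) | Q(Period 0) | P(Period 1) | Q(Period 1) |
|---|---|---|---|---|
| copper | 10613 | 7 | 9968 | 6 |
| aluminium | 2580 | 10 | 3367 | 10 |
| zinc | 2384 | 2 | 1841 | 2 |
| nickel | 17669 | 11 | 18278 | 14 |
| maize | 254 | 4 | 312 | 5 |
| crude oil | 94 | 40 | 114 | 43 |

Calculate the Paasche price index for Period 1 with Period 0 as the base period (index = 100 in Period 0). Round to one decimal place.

Paasche price index uses current-period quantities as weights.
ΣP(Period 1)·Q(Period 1) = 9968×6 + 3367×10 + 1841×2 + 18278×14 + 312×5 + 114×43 = 59808 + 33670 + 3682 + 255892 + 1560 + 4902 = 359514
ΣP(Period 0)·Q(Period 1) = 10613×6 + 2580×10 + 2384×2 + 17669×14 + 254×5 + 94×43 = 63678 + 25800 + 4768 + 247366 + 1270 + 4042 = 346924
Index = 359514 / 346924 × 100 = 103.6290

103.6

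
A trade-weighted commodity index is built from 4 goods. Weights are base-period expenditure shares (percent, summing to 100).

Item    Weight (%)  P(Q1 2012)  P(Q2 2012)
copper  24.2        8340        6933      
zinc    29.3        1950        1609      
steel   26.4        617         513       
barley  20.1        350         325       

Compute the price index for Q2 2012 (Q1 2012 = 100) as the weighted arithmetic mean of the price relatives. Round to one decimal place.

copper: 24.2 × (6933/8340) = 24.2 × 0.831295 = 20.1173
zinc: 29.3 × (1609/1950) = 29.3 × 0.825128 = 24.1763
steel: 26.4 × (513/617) = 26.4 × 0.831442 = 21.9501
barley: 20.1 × (325/350) = 20.1 × 0.928571 = 18.6643
Index = Σ wᵢ·(p₁ᵢ/p₀ᵢ) = 20.1173 + 24.1763 + 21.9501 + 18.6643 = 84.9080

84.9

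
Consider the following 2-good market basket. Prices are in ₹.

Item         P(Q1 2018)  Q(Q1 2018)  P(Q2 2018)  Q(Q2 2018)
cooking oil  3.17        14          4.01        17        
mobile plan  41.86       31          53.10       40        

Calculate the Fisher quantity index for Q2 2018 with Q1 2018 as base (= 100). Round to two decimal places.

Laspeyres component (base-period weights):
ΣP(Q1 2018)Q(Q2 2018) = 3.17×17 + 41.86×40 = 53.89 + 1674.4 = 1728.29
ΣP(Q1 2018)Q(Q1 2018) = 3.17×14 + 41.86×31 = 44.38 + 1297.66 = 1342.04
L = 1728.29 / 1342.04 × 100 = 128.7808
Paasche component (current-period weights):
ΣP(Q2 2018)Q(Q2 2018) = 4.01×17 + 53.10×40 = 68.17 + 2124 = 2192.17
ΣP(Q2 2018)Q(Q1 2018) = 4.01×14 + 53.10×31 = 56.14 + 1646.1 = 1702.24
P = 2192.17 / 1702.24 × 100 = 128.7815
Fisher = √(L × P) = √(128.7808 × 128.7815) = 128.7811

128.78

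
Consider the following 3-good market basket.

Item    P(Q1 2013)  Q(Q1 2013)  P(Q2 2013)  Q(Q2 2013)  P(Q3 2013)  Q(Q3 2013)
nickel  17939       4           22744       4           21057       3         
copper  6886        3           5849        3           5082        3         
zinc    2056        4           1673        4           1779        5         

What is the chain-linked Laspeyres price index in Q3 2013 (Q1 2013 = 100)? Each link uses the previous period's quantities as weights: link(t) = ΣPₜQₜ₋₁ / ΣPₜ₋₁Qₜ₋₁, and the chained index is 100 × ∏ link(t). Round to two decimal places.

Link Q1 2013→Q2 2013:
ΣP(Q2 2013)Q(Q1 2013) = 22744×4 + 5849×3 + 1673×4 = 90976 + 17547 + 6692 = 115215
ΣP(Q1 2013)Q(Q1 2013) = 17939×4 + 6886×3 + 2056×4 = 71756 + 20658 + 8224 = 100638
link = 115215/100638 = 1.144846
Link Q2 2013→Q3 2013:
ΣP(Q3 2013)Q(Q2 2013) = 21057×4 + 5082×3 + 1779×4 = 84228 + 15246 + 7116 = 106590
ΣP(Q2 2013)Q(Q2 2013) = 22744×4 + 5849×3 + 1673×4 = 90976 + 17547 + 6692 = 115215
link = 106590/115215 = 0.925140
Chained index = 100 × 1.144846 × 0.925140 = 105.9143

105.91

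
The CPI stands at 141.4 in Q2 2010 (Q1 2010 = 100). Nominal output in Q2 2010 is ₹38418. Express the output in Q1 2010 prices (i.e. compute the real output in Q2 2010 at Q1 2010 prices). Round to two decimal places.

Real = Nominal ÷ (Index/100) = 38418 ÷ (141.4/100)
     = 38418 ÷ 1.414 = 27169.7313

27169.73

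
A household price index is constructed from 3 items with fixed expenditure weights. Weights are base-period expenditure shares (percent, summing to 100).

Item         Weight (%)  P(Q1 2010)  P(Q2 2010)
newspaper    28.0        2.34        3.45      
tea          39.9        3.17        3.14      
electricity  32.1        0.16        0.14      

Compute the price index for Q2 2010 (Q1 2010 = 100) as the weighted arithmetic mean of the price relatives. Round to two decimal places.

108.89

newspaper: 28.0 × (3.45/2.34) = 28.0 × 1.474359 = 41.2821
tea: 39.9 × (3.14/3.17) = 39.9 × 0.990536 = 39.5224
electricity: 32.1 × (0.14/0.16) = 32.1 × 0.875000 = 28.0875
Index = Σ wᵢ·(p₁ᵢ/p₀ᵢ) = 41.2821 + 39.5224 + 28.0875 = 108.8919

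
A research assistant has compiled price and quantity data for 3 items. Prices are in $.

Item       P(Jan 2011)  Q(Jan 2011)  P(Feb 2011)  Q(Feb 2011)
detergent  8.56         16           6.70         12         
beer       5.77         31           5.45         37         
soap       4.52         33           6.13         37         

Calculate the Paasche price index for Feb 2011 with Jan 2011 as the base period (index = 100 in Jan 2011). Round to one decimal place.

Paasche price index uses current-period quantities as weights.
ΣP(Feb 2011)·Q(Feb 2011) = 6.70×12 + 5.45×37 + 6.13×37 = 80.4 + 201.65 + 226.81 = 508.86
ΣP(Jan 2011)·Q(Feb 2011) = 8.56×12 + 5.77×37 + 4.52×37 = 102.72 + 213.49 + 167.24 = 483.45
Index = 508.86 / 483.45 × 100 = 105.2560

105.3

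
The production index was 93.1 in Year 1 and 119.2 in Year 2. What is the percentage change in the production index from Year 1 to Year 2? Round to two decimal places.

Change = (119.2 − 93.1) / 93.1 × 100
       = 26.1 / 93.1 × 100 = 28.0344%

28.03%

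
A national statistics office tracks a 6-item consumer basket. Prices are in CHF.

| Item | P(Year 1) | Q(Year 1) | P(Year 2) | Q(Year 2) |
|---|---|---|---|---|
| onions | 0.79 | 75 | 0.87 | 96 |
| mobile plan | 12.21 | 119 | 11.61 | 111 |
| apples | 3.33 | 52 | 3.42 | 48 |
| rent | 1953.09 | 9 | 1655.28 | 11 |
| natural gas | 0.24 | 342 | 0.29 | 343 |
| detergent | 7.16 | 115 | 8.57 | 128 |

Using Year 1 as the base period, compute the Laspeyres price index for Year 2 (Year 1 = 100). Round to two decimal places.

87.30

Laspeyres price index uses base-period quantities as weights.
ΣP(Year 2)·Q(Year 1) = 0.87×75 + 11.61×119 + 3.42×52 + 1655.28×9 + 0.29×342 + 8.57×115 = 65.25 + 1381.59 + 177.84 + 14897.52 + 99.18 + 985.55 = 17606.93
ΣP(Year 1)·Q(Year 1) = 0.79×75 + 12.21×119 + 3.33×52 + 1953.09×9 + 0.24×342 + 7.16×115 = 59.25 + 1452.99 + 173.16 + 17577.81 + 82.08 + 823.4 = 20168.69
Index = 17606.93 / 20168.69 × 100 = 87.2983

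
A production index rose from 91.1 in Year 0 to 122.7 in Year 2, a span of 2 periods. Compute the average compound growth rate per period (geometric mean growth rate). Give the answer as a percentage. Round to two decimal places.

Growth factor = (122.7/91.1)^(1/2) = (1.346872)^(1/2) = 1.160548
Growth rate = 1.160548 − 1 = 0.160548 = 16.0548%

16.05%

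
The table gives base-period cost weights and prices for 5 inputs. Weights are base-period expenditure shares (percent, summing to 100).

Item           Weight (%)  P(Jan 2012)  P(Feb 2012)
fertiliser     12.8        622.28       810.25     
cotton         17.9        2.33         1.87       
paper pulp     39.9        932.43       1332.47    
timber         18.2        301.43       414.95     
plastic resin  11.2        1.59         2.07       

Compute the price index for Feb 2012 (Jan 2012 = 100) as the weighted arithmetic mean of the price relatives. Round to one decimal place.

127.7

fertiliser: 12.8 × (810.25/622.28) = 12.8 × 1.302067 = 16.6665
cotton: 17.9 × (1.87/2.33) = 17.9 × 0.802575 = 14.3661
paper pulp: 39.9 × (1332.47/932.43) = 39.9 × 1.429030 = 57.0183
timber: 18.2 × (414.95/301.43) = 18.2 × 1.376605 = 25.0542
plastic resin: 11.2 × (2.07/1.59) = 11.2 × 1.301887 = 14.5811
Index = Σ wᵢ·(p₁ᵢ/p₀ᵢ) = 16.6665 + 14.3661 + 57.0183 + 25.0542 + 14.5811 = 127.6862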